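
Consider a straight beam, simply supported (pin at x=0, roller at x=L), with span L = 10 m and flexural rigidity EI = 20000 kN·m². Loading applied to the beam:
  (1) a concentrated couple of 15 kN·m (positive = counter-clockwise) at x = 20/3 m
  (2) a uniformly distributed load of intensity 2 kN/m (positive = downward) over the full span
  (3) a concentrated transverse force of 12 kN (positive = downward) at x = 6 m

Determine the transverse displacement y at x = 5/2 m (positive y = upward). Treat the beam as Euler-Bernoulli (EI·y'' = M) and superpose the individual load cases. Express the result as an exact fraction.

y(5/2) = -72731/3840000 m

Load 1 — applied couple M₀=15 kN·m at a=20/3 m (b=L-a=10/3):
  y_1 = (M₀x³/(6L)+C₁x)/EI  [x≤a] with C₁=M₀(3b²-L²)/(6L)=-50/3 = (15·(5/2)³/(6·10)+(-50/3)·(5/2))/20000 = -29/15360 m
Load 2 — uniform load w=2 kN/m over full span:
  y_2 = -wx(L³-2Lx²+x³)/(24EI) = -2·(5/2)·(10³-2·10·(5/2)²+(5/2)³)/(24·20000) = -19/2048 m
Load 3 — point force P=12 kN at a=6 m (b=L-a=4):
  y_3 = -Pbx(L²-b²-x²)/(6LEI)  [x≤a] = -12·4·(5/2)·(10²-4²-(5/2)²)/(6·10·20000) = -311/40000 m
Superposition: y = Σ y_i = -72731/3840000 m ≈ -0.018940 m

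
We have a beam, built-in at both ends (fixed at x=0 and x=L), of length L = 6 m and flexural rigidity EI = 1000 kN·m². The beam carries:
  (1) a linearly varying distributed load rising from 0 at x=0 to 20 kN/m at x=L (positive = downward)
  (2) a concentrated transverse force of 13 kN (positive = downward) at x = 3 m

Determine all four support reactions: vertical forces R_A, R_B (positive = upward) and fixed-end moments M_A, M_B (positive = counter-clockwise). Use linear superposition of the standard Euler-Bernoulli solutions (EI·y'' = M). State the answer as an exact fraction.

Load 1 — triangular load w₀=20 kN/m (0→w₀ over full span):
  R_A = 3w₀L/20 = 3·20·6/20 = 18 kN
  M_A = w₀L²/30 = 20·6²/30 = 24 kN·m
  R_B = 7w₀L/20 = 7·20·6/20 = 42 kN
  M_B = -w₀L²/20 = -20·6²/20 = -36 kN·m
Load 2 — point force P=13 kN at a=3 m (b=L-a=3):
  R_A = Pb²(3a+b)/L³ = 13·3²·(3·3+3)/6³ = 13/2 kN
  M_A = Pab²/L² = 13·3·3²/6² = 39/4 kN·m
  R_B = Pa²(a+3b)/L³ = 13·3²·(3+3·3)/6³ = 13/2 kN
  M_B = -Pa²b/L² = -13·3²·3/6² = -39/4 kN·m
Superposition: R_A = 49/2 kN, M_A = 135/4 kN·m, R_B = 97/2 kN, M_B = -183/4 kN·m

R_A = 49/2 kN, M_A = 135/4 kN·m, R_B = 97/2 kN, M_B = -183/4 kN·m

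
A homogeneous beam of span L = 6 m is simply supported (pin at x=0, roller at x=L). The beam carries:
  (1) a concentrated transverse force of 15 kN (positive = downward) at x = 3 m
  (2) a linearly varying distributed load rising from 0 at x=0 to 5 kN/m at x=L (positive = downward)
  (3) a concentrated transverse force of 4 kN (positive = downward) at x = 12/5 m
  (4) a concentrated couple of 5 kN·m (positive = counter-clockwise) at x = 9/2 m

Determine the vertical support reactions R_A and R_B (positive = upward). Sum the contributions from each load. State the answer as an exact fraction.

Load 1 — point force P=15 kN at a=3 m (b=L-a=3):
  R_A = Pb/L = 15·3/6 = 15/2 kN
  R_B = Pa/L = 15·3/6 = 15/2 kN
Load 2 — triangular load w₀=5 kN/m (0→w₀ over full span):
  R_A = w₀L/6 = 5·6/6 = 5 kN
  R_B = w₀L/3 = 5·6/3 = 10 kN
Load 3 — point force P=4 kN at a=12/5 m (b=L-a=18/5):
  R_A = Pb/L = 4·(18/5)/6 = 12/5 kN
  R_B = Pa/L = 4·(12/5)/6 = 8/5 kN
Load 4 — applied couple M₀=5 kN·m at a=9/2 m (b=L-a=3/2):
  R_A = M₀/L = 5/6 kN
  R_B = -M₀/L = -5/6 kN
Superposition: R_A = 236/15 kN, R_B = 274/15 kN

R_A = 236/15 kN, R_B = 274/15 kN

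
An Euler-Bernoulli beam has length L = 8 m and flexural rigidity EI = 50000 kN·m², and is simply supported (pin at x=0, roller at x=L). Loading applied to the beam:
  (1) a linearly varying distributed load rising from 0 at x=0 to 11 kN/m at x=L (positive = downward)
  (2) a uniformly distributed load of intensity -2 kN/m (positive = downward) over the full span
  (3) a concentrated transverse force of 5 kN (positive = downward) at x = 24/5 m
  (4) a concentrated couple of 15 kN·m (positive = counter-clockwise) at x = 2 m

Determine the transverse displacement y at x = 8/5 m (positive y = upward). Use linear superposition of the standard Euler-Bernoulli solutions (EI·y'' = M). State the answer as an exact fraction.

Load 1 — triangular load w₀=11 kN/m (0→w₀ over full span):
  y_1 = -w₀x(7L⁴-10L²x²+3x⁴)/(360LEI) = -11·(8/5)·(7·8⁴-10·8²·(8/5)²+3·(8/5)⁴)/(360·8·50000) = -484352/146484375 m
Load 2 — uniform load w=-2 kN/m over full span:
  y_2 = -wx(L³-2Lx²+x³)/(24EI) = -(-2)·(8/5)·(8³-2·8·(8/5)²+(8/5)³)/(24·50000) = 7424/5859375 m
Load 3 — point force P=5 kN at a=24/5 m (b=L-a=16/5):
  y_3 = -Pbx(L²-b²-x²)/(6LEI)  [x≤a] = -5·(16/5)·(8/5)·(8²-(16/5)²-(8/5)²)/(6·8·50000) = -128/234375 m
Load 4 — applied couple M₀=15 kN·m at a=2 m (b=L-a=6):
  y_4 = (M₀x³/(6L)+C₁x)/EI  [x≤a] with C₁=M₀(3b²-L²)/(6L)=55/4 = (15·(8/5)³/(6·8)+(55/4)·(8/5))/50000 = 291/625000 m
Superposition: y = Σ y_i = -2484391/1171875000 m ≈ -0.002120 m

y(8/5) = -2484391/1171875000 m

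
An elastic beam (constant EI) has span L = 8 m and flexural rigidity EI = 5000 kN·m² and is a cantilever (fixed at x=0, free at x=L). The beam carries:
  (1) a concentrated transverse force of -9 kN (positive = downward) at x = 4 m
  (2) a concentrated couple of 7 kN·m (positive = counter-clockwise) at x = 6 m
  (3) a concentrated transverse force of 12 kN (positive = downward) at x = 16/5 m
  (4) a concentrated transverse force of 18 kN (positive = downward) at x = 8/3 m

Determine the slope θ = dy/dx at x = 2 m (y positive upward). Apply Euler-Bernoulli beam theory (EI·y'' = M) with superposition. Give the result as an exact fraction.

Load 1 — point force P=-9 kN at a=4 m (b=L-a=4):
  θ_1 = -Px(2a-x)/(2EI)  [x≤a] = -(-9)·2·(2·4-2)/(2·5000) = 27/2500 rad
Load 2 — applied couple M₀=7 kN·m at a=6 m (b=L-a=2):
  θ_2 = M₀x/EI  [x≤a] = 7·2/5000 = 7/2500 rad
Load 3 — point force P=12 kN at a=16/5 m (b=L-a=24/5):
  θ_3 = -Px(2a-x)/(2EI)  [x≤a] = -12·2·(2·(16/5)-2)/(2·5000) = -33/3125 rad
Load 4 — point force P=18 kN at a=8/3 m (b=L-a=16/3):
  θ_4 = -Px(2a-x)/(2EI)  [x≤a] = -18·2·(2·(8/3)-2)/(2·5000) = -3/250 rad
Superposition: θ = Σ θ_i = -28/3125 rad ≈ -0.008960 rad

θ(2) = -28/3125 rad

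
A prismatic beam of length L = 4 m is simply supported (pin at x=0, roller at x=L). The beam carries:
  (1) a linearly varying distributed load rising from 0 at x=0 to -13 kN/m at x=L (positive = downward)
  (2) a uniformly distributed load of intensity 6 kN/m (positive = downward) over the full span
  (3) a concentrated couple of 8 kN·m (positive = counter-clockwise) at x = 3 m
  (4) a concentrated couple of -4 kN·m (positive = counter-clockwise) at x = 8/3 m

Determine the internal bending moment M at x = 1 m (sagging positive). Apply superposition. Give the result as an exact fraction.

Load 1 — triangular load w₀=-13 kN/m (0→w₀ over full span):
  M_1 = w₀Lx/6 - w₀x³/(6L) = (-13)·4·1/6 - (-13)·1³/(6·4) = -65/8 kN·m
Load 2 — uniform load w=6 kN/m over full span:
  M_2 = wx(L-x)/2 = 6·1·(4-1)/2 = 9 kN·m
Load 3 — applied couple M₀=8 kN·m at a=3 m (b=L-a=1):
  M_3 = M₀x/L  [x≤a] = 8·1/4 = 2 kN·m
Load 4 — applied couple M₀=-4 kN·m at a=8/3 m (b=L-a=4/3):
  M_4 = M₀x/L  [x≤a] = (-4)·1/4 = -1 kN·m
Superposition: M = Σ M_i = 15/8 kN·m ≈ 1.875000 kN·m

M(1) = 15/8 kN·m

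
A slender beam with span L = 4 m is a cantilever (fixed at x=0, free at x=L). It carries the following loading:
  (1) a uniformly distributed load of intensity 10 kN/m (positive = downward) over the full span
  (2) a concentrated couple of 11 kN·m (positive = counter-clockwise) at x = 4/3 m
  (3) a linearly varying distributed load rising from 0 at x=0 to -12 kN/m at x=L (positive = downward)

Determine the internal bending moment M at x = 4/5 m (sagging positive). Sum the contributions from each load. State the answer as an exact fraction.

Load 1 — uniform load w=10 kN/m over full span:
  M_1 = -w(L-x)²/2 = -10·(4-(4/5))²/2 = -256/5 kN·m
Load 2 — applied couple M₀=11 kN·m at a=4/3 m (b=L-a=8/3):
  M_2 = M₀  [x≤a] = 11 = 11 kN·m
Load 3 — triangular load w₀=-12 kN/m (0→w₀ over full span):
  M_3 = w₀Lx/2 - w₀L²/3 - w₀x³/(6L) = (-12)·4·(4/5)/2 - (-12)·4²/3 - (-12)·(4/5)³/(6·4) = 5632/125 kN·m
Superposition: M = Σ M_i = 607/125 kN·m ≈ 4.856000 kN·m

M(4/5) = 607/125 kN·m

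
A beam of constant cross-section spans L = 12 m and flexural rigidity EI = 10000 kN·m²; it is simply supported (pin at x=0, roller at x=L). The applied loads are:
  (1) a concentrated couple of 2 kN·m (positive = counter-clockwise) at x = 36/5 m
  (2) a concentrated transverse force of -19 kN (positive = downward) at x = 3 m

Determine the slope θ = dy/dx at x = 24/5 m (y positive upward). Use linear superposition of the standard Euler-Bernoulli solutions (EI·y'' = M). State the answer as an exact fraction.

θ(24/5) = 3217/2000000 rad

Load 1 — applied couple M₀=2 kN·m at a=36/5 m (b=L-a=24/5):
  θ_1 = (M₀x²/(2L)+C₁)/EI  [x≤a] with C₁=M₀(3b²-L²)/(6L)=-52/25 = (2·(24/5)²/(2·12)+(-52/25))/10000 = -1/62500 rad
Load 2 — point force P=-19 kN at a=3 m (b=L-a=9):
  θ_2 = -Pa(2L²-6Lx+3x²+a²)/(6LEI)  [x>a] = -(-19)·3·(2·12²-6·12·(24/5)+3·(24/5)²+3²)/(6·12·10000) = 3249/2000000 rad
Superposition: θ = Σ θ_i = 3217/2000000 rad ≈ 0.001608 rad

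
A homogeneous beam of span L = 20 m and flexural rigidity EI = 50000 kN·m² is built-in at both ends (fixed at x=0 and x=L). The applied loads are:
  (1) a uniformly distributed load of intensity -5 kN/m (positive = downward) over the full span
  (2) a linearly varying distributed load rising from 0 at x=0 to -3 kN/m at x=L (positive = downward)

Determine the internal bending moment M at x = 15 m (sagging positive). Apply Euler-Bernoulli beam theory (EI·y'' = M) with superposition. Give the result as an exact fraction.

M(15) = -755/24 kN·m

Load 1 — uniform load w=-5 kN/m over full span:
  M_1 = wLx/2 - wL²/12 - wx²/2 = (-5)·20·15/2 - (-5)·20²/12 - (-5)·15²/2 = -125/6 kN·m
Load 2 — triangular load w₀=-3 kN/m (0→w₀ over full span):
  M_2 = 3w₀Lx/20 - w₀L²/30 - w₀x³/(6L) = 3·(-3)·20·15/20 - (-3)·20²/30 - (-3)·15³/(6·20) = -85/8 kN·m
Superposition: M = Σ M_i = -755/24 kN·m ≈ -31.458333 kN·m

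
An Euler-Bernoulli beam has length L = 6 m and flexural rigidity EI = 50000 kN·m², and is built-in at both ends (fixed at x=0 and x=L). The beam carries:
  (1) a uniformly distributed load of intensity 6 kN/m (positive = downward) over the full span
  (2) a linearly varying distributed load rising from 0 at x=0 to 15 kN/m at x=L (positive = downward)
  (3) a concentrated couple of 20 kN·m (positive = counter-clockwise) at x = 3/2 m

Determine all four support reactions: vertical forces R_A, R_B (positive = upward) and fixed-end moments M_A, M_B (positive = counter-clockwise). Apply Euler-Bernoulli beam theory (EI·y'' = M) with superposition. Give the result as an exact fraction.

Load 1 — uniform load w=6 kN/m over full span:
  R_A = wL/2 = 6·6/2 = 18 kN
  M_A = wL²/12 = 6·6²/12 = 18 kN·m
  R_B = wL/2 = 6·6/2 = 18 kN
  M_B = -wL²/12 = -6·6²/12 = -18 kN·m
Load 2 — triangular load w₀=15 kN/m (0→w₀ over full span):
  R_A = 3w₀L/20 = 3·15·6/20 = 27/2 kN
  M_A = w₀L²/30 = 15·6²/30 = 18 kN·m
  R_B = 7w₀L/20 = 7·15·6/20 = 63/2 kN
  M_B = -w₀L²/20 = -15·6²/20 = -27 kN·m
Load 3 — applied couple M₀=20 kN·m at a=3/2 m (b=L-a=9/2):
  R_A = 6M₀ab/L³ = 6·20·(3/2)·(9/2)/6³ = 15/4 kN
  M_A = M₀b(2a-b)/L² = 20·(9/2)·(2·(3/2)-(9/2))/6² = -15/4 kN·m
  R_B = -6M₀ab/L³ = -6·20·(3/2)·(9/2)/6³ = -15/4 kN
  M_B = M₀a(2b-a)/L² = 20·(3/2)·(2·(9/2)-(3/2))/6² = 25/4 kN·m
Superposition: R_A = 141/4 kN, M_A = 129/4 kN·m, R_B = 183/4 kN, M_B = -155/4 kN·m

R_A = 141/4 kN, M_A = 129/4 kN·m, R_B = 183/4 kN, M_B = -155/4 kN·m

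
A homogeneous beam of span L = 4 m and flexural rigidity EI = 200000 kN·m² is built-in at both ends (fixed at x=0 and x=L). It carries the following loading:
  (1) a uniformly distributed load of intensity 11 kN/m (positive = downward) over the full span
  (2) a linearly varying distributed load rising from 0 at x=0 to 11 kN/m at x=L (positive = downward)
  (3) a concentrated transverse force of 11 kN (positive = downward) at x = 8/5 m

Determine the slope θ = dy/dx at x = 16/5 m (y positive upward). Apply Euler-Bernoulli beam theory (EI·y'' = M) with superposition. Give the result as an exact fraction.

θ(16/5) = 3157/58593750 rad

Load 1 — uniform load w=11 kN/m over full span:
  θ_1 = -wx(L-x)(L-2x)/(12EI) = -11·(16/5)·(4-(16/5))·(4-2·(16/5))/(12·200000) = 11/390625 rad
Load 2 — triangular load w₀=11 kN/m (0→w₀ over full span):
  θ_2 = -w₀(2x(L-x)(L-2x)(x+2L)+x²(L-x)²)/(120LEI) = -11·(2·(16/5)·(4-(16/5))·(4-2·(16/5))·((16/5)+2·4)+(16/5)²·(4-(16/5))²)/(120·4·200000) = 88/5859375 rad
Load 3 — point force P=11 kN at a=8/5 m (b=L-a=12/5):
  θ_3 = Pa²(L-x)(2bL-(3b+a)(L-x))/(2L³EI)  [x>a] = 11·(8/5)²·(4-(16/5))·(2·(12/5)·4-(3·(12/5)+(8/5))·(4-(16/5)))/(2·4³·200000) = 209/19531250 rad
Superposition: θ = Σ θ_i = 3157/58593750 rad ≈ 0.000054 rad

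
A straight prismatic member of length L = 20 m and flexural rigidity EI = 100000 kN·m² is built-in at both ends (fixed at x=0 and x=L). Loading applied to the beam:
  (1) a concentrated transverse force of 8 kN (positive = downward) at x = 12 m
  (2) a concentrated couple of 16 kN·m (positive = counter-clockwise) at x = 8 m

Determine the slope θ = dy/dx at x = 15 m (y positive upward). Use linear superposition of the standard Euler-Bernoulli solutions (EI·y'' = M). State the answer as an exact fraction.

Load 1 — point force P=8 kN at a=12 m (b=L-a=8):
  θ_1 = Pa²(L-x)(2bL-(3b+a)(L-x))/(2L³EI)  [x>a] = 8·12²·(20-15)·(2·8·20-(3·8+12)·(20-15))/(2·20³·100000) = 63/125000 rad
Load 2 — applied couple M₀=16 kN·m at a=8 m (b=L-a=12):
  θ_2 = (R_Ax²/2 - M_Ax - M₀(x-a))/EI  [x>a] with R_A=144/125, M_A=48/25 = ((144/125)·15²/2 - (48/25)·15 - 16·(15-8))/100000 = -7/62500 rad
Superposition: θ = Σ θ_i = 49/125000 rad ≈ 0.000392 rad

θ(15) = 49/125000 rad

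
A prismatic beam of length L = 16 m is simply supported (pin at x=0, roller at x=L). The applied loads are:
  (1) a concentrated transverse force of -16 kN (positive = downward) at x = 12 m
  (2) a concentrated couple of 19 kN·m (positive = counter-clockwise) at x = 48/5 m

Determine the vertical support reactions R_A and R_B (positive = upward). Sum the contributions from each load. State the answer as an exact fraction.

R_A = -45/16 kN, R_B = -211/16 kN

Load 1 — point force P=-16 kN at a=12 m (b=L-a=4):
  R_A = Pb/L = (-16)·4/16 = -4 kN
  R_B = Pa/L = (-16)·12/16 = -12 kN
Load 2 — applied couple M₀=19 kN·m at a=48/5 m (b=L-a=32/5):
  R_A = M₀/L = 19/16 kN
  R_B = -M₀/L = -19/16 kN
Superposition: R_A = -45/16 kN, R_B = -211/16 kN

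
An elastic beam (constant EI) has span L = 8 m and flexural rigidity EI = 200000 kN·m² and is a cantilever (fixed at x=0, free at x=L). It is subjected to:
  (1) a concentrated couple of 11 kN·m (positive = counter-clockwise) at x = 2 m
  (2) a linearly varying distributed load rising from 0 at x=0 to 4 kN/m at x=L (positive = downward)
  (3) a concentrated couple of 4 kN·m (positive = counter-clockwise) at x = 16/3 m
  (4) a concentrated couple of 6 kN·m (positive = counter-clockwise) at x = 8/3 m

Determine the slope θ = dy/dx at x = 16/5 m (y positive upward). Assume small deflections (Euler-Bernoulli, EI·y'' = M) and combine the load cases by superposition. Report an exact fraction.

θ(16/5) = -44541/62500000 rad

Load 1 — applied couple M₀=11 kN·m at a=2 m (b=L-a=6):
  θ_1 = M₀a/EI  [x>a] = 11·2/200000 = 11/100000 rad
Load 2 — triangular load w₀=4 kN/m (0→w₀ over full span):
  θ_2 = (w₀Lx²/4-w₀L²x/3-w₀x⁴/(24L))/EI = (4·8·(16/5)²/4-4·8²·(16/5)/3-4·(16/5)⁴/(24·8))/200000 = -1888/1953125 rad
Load 3 — applied couple M₀=4 kN·m at a=16/3 m (b=L-a=8/3):
  θ_3 = M₀x/EI  [x≤a] = 4·(16/5)/200000 = 1/15625 rad
Load 4 — applied couple M₀=6 kN·m at a=8/3 m (b=L-a=16/3):
  θ_4 = M₀a/EI  [x>a] = 6·(8/3)/200000 = 1/12500 rad
Superposition: θ = Σ θ_i = -44541/62500000 rad ≈ -0.000713 rad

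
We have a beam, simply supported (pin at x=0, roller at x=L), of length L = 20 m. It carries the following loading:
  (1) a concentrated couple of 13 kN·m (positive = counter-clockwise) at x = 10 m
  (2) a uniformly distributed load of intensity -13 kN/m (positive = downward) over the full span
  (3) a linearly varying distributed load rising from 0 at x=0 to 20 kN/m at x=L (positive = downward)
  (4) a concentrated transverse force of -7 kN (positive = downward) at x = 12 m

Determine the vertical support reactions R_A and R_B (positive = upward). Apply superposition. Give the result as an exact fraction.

R_A = -3929/60 kN, R_B = -91/60 kN

Load 1 — applied couple M₀=13 kN·m at a=10 m (b=L-a=10):
  R_A = M₀/L = 13/20 kN
  R_B = -M₀/L = -13/20 kN
Load 2 — uniform load w=-13 kN/m over full span:
  R_A = wL/2 = (-13)·20/2 = -130 kN
  R_B = wL/2 = (-13)·20/2 = -130 kN
Load 3 — triangular load w₀=20 kN/m (0→w₀ over full span):
  R_A = w₀L/6 = 20·20/6 = 200/3 kN
  R_B = w₀L/3 = 20·20/3 = 400/3 kN
Load 4 — point force P=-7 kN at a=12 m (b=L-a=8):
  R_A = Pb/L = (-7)·8/20 = -14/5 kN
  R_B = Pa/L = (-7)·12/20 = -21/5 kN
Superposition: R_A = -3929/60 kN, R_B = -91/60 kN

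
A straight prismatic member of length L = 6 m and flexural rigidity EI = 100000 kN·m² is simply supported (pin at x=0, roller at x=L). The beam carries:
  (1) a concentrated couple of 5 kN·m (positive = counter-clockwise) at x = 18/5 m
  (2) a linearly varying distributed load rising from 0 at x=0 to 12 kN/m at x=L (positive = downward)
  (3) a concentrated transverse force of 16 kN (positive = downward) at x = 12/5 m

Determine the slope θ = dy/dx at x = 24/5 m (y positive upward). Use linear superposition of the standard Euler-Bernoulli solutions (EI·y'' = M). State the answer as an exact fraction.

θ(24/5) = 45157/62500000 rad

Load 1 — applied couple M₀=5 kN·m at a=18/5 m (b=L-a=12/5):
  θ_1 = (M₀x²/(2L)-M₀(x-a)+C₁)/EI  [x>a] with C₁=M₀(3b²-L²)/(6L)=-13/5 = (5·(24/5)²/(2·6)-5·((24/5)-(18/5))+(-13/5))/100000 = 1/100000 rad
Load 2 — triangular load w₀=12 kN/m (0→w₀ over full span):
  θ_2 = -w₀(7L⁴-30L²x²+15x⁴)/(360LEI) = -12·(7·6⁴-30·6²·(24/5)²+15·(24/5)⁴)/(360·6·100000) = 6813/15625000 rad
Load 3 — point force P=16 kN at a=12/5 m (b=L-a=18/5):
  θ_3 = -Pa(2L²-6Lx+3x²+a²)/(6LEI)  [x>a] = -16·(12/5)·(2·6²-6·6·(24/5)+3·(24/5)²+(12/5)²)/(6·6·100000) = 108/390625 rad
Superposition: θ = Σ θ_i = 45157/62500000 rad ≈ 0.000723 rad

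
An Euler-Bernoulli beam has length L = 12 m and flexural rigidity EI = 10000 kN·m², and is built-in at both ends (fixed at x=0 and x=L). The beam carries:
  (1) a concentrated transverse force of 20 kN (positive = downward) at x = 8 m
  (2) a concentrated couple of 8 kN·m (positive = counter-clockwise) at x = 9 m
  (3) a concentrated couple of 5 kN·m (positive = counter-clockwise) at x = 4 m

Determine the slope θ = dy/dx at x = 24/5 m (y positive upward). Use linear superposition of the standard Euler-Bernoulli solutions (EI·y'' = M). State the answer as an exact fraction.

Load 1 — point force P=20 kN at a=8 m (b=L-a=4):
  θ_1 = -Pb²x(2aL-(3a+b)x)/(2L³EI)  [x≤a] = -20·4²·(24/5)·(2·8·12-(3·8+4)·(24/5))/(2·12³·10000) = -8/3125 rad
Load 2 — applied couple M₀=8 kN·m at a=9 m (b=L-a=3):
  θ_2 = (R_Ax²/2 - M_Ax)/EI  [x≤a] with R_A=3/4, M_A=5/2 = ((3/4)·(24/5)²/2 - (5/2)·(24/5))/10000 = -21/62500 rad
Load 3 — applied couple M₀=5 kN·m at a=4 m (b=L-a=8):
  θ_3 = (R_Ax²/2 - M_Ax - M₀(x-a))/EI  [x>a] with R_A=5/9, M_A=0 = ((5/9)·(24/5)²/2 - 0·(24/5) - 5·((24/5)-4))/10000 = 3/12500 rad
Superposition: θ = Σ θ_i = -83/31250 rad ≈ -0.002656 rad

θ(24/5) = -83/31250 rad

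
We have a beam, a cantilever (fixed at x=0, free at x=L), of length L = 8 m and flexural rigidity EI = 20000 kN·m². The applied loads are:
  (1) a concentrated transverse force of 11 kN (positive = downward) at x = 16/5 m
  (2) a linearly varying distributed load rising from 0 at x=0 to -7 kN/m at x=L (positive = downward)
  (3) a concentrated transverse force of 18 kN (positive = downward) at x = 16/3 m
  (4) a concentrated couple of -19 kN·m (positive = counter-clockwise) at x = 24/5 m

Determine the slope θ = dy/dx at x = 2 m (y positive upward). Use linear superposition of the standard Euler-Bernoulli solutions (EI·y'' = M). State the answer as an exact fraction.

θ(2) = 17/400000 rad

Load 1 — point force P=11 kN at a=16/5 m (b=L-a=24/5):
  θ_1 = -Px(2a-x)/(2EI)  [x≤a] = -11·2·(2·(16/5)-2)/(2·20000) = -121/50000 rad
Load 2 — triangular load w₀=-7 kN/m (0→w₀ over full span):
  θ_2 = (w₀Lx²/4-w₀L²x/3-w₀x⁴/(24L))/EI = ((-7)·8·2²/4-(-7)·8²·2/3-(-7)·2⁴/(24·8))/20000 = 973/80000 rad
Load 3 — point force P=18 kN at a=16/3 m (b=L-a=8/3):
  θ_3 = -Px(2a-x)/(2EI)  [x≤a] = -18·2·(2·(16/3)-2)/(2·20000) = -39/5000 rad
Load 4 — applied couple M₀=-19 kN·m at a=24/5 m (b=L-a=16/5):
  θ_4 = M₀x/EI  [x≤a] = (-19)·2/20000 = -19/10000 rad
Superposition: θ = Σ θ_i = 17/400000 rad ≈ 0.000043 rad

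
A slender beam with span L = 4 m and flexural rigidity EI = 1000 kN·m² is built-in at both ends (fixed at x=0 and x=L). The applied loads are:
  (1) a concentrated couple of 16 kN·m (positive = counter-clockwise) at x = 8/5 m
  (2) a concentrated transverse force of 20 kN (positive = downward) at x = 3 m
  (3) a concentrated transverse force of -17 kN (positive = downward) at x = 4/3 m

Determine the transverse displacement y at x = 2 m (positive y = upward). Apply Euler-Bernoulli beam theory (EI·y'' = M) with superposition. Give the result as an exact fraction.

y(2) = 3467/1012500 m

Load 1 — applied couple M₀=16 kN·m at a=8/5 m (b=L-a=12/5):
  y_1 = (R_Ax³/6 - M_Ax²/2 - M₀(x-a)²/2)/EI  [x>a] with R_A=144/25, M_A=48/25 = ((144/25)·2³/6 - (48/25)·2²/2 - 16·(2-(8/5))²/2)/1000 = 8/3125 m
Load 2 — point force P=20 kN at a=3 m (b=L-a=1):
  y_2 = -Pb²x²(3aL-(3a+b)x)/(6L³EI)  [x≤a] = -20·1²·2²·(3·3·4-(3·3+1)·2)/(6·4³·1000) = -1/300 m
Load 3 — point force P=-17 kN at a=4/3 m (b=L-a=8/3):
  y_3 = -Pa²(L-x)²(3bL-(3b+a)(L-x))/(6L³EI)  [x>a] = -(-17)·(4/3)²·(4-2)²·(3·(8/3)·4-(3·(8/3)+(4/3))·(4-2))/(6·4³·1000) = 17/4050 m
Superposition: y = Σ y_i = 3467/1012500 m ≈ 0.003424 m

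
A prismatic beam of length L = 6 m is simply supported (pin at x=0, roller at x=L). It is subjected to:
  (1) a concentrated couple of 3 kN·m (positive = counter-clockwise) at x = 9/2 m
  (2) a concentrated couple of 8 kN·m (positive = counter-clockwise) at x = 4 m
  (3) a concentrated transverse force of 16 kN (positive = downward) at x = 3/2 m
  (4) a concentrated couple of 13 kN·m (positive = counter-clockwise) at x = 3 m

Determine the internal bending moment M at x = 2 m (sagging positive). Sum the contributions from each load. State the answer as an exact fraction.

Load 1 — applied couple M₀=3 kN·m at a=9/2 m (b=L-a=3/2):
  M_1 = M₀x/L  [x≤a] = 3·2/6 = 1 kN·m
Load 2 — applied couple M₀=8 kN·m at a=4 m (b=L-a=2):
  M_2 = M₀x/L  [x≤a] = 8·2/6 = 8/3 kN·m
Load 3 — point force P=16 kN at a=3/2 m (b=L-a=9/2):
  M_3 = Pa(L-x)/L  [x>a] = 16·(3/2)·(6-2)/6 = 16 kN·m
Load 4 — applied couple M₀=13 kN·m at a=3 m (b=L-a=3):
  M_4 = M₀x/L  [x≤a] = 13·2/6 = 13/3 kN·m
Superposition: M = Σ M_i = 24 kN·m ≈ 24.000000 kN·m

M(2) = 24 kN·m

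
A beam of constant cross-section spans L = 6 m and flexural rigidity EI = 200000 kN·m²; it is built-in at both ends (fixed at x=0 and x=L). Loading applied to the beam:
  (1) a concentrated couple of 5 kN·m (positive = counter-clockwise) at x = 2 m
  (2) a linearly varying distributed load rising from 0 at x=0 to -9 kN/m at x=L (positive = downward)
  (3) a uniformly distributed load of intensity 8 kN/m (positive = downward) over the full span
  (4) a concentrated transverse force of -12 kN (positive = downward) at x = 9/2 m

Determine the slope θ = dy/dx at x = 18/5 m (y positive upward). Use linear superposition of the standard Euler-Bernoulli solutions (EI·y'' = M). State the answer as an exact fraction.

θ(18/5) = 469/31250000 rad

Load 1 — applied couple M₀=5 kN·m at a=2 m (b=L-a=4):
  θ_1 = (R_Ax²/2 - M_Ax - M₀(x-a))/EI  [x>a] with R_A=10/9, M_A=0 = ((10/9)·(18/5)²/2 - 0·(18/5) - 5·((18/5)-2))/200000 = -1/250000 rad
Load 2 — triangular load w₀=-9 kN/m (0→w₀ over full span):
  θ_2 = -w₀(2x(L-x)(L-2x)(x+2L)+x²(L-x)²)/(120LEI) = -(-9)·(2·(18/5)·(6-(18/5))·(6-2·(18/5))·((18/5)+2·6)+(18/5)²·(6-(18/5))²)/(120·6·200000) = -243/15625000 rad
Load 3 — uniform load w=8 kN/m over full span:
  θ_3 = -wx(L-x)(L-2x)/(12EI) = -8·(18/5)·(6-(18/5))·(6-2·(18/5))/(12·200000) = 27/781250 rad
Load 4 — point force P=-12 kN at a=9/2 m (b=L-a=3/2):
  θ_4 = -Pb²x(2aL-(3a+b)x)/(2L³EI)  [x≤a] = -(-12)·(3/2)²·(18/5)·(2·(9/2)·6-(3·(9/2)+(3/2))·(18/5))/(2·6³·200000) = 0 rad
Superposition: θ = Σ θ_i = 469/31250000 rad ≈ 0.000015 rad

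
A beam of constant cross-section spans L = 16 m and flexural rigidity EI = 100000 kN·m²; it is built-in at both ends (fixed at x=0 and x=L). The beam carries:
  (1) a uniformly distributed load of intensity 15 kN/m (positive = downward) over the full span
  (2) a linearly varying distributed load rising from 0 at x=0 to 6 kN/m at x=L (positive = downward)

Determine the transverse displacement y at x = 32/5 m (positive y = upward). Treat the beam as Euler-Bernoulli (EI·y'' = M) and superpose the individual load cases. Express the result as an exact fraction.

y(32/5) = -1373184/48828125 m

Load 1 — uniform load w=15 kN/m over full span:
  y_1 = -wx²(L-x)²/(24EI) = -15·(32/5)²·(16-(32/5))²/(24·100000) = -9216/390625 m
Load 2 — triangular load w₀=6 kN/m (0→w₀ over full span):
  y_2 = -w₀x²(L-x)²(x+2L)/(120LEI) = -6·(32/5)²·(16-(32/5))²·((32/5)+2·16)/(120·16·100000) = -221184/48828125 m
Superposition: y = Σ y_i = -1373184/48828125 m ≈ -0.028123 m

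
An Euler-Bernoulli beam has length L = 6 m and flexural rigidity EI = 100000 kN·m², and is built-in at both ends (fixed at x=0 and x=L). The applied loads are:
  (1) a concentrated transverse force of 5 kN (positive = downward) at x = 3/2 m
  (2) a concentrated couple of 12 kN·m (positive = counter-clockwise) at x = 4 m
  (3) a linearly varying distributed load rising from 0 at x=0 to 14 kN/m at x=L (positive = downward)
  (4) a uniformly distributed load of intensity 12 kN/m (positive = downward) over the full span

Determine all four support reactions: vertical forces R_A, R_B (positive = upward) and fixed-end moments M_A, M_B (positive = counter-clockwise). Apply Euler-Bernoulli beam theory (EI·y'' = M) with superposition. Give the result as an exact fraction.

R_A = 26633/480 kN, M_A = 9763/160 kN·m, R_B = 30487/480 kN, M_B = -10017/160 kN·m

Load 1 — point force P=5 kN at a=3/2 m (b=L-a=9/2):
  R_A = Pb²(3a+b)/L³ = 5·(9/2)²·(3·(3/2)+(9/2))/6³ = 135/32 kN
  M_A = Pab²/L² = 5·(3/2)·(9/2)²/6² = 135/32 kN·m
  R_B = Pa²(a+3b)/L³ = 5·(3/2)²·((3/2)+3·(9/2))/6³ = 25/32 kN
  M_B = -Pa²b/L² = -5·(3/2)²·(9/2)/6² = -45/32 kN·m
Load 2 — applied couple M₀=12 kN·m at a=4 m (b=L-a=2):
  R_A = 6M₀ab/L³ = 6·12·4·2/6³ = 8/3 kN
  M_A = M₀b(2a-b)/L² = 12·2·(2·4-2)/6² = 4 kN·m
  R_B = -6M₀ab/L³ = -6·12·4·2/6³ = -8/3 kN
  M_B = M₀a(2b-a)/L² = 12·4·(2·2-4)/6² = 0 kN·m
Load 3 — triangular load w₀=14 kN/m (0→w₀ over full span):
  R_A = 3w₀L/20 = 3·14·6/20 = 63/5 kN
  M_A = w₀L²/30 = 14·6²/30 = 84/5 kN·m
  R_B = 7w₀L/20 = 7·14·6/20 = 147/5 kN
  M_B = -w₀L²/20 = -14·6²/20 = -126/5 kN·m
Load 4 — uniform load w=12 kN/m over full span:
  R_A = wL/2 = 12·6/2 = 36 kN
  M_A = wL²/12 = 12·6²/12 = 36 kN·m
  R_B = wL/2 = 12·6/2 = 36 kN
  M_B = -wL²/12 = -12·6²/12 = -36 kN·m
Superposition: R_A = 26633/480 kN, M_A = 9763/160 kN·m, R_B = 30487/480 kN, M_B = -10017/160 kN·m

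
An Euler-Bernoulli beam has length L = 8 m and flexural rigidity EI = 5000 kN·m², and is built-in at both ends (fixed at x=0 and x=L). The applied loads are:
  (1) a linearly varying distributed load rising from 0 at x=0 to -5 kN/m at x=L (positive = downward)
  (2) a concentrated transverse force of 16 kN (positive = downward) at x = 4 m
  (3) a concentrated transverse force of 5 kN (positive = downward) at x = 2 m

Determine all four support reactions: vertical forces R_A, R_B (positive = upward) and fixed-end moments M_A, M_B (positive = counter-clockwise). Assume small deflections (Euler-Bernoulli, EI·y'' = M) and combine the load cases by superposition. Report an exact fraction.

Load 1 — triangular load w₀=-5 kN/m (0→w₀ over full span):
  R_A = 3w₀L/20 = 3·(-5)·8/20 = -6 kN
  M_A = w₀L²/30 = (-5)·8²/30 = -32/3 kN·m
  R_B = 7w₀L/20 = 7·(-5)·8/20 = -14 kN
  M_B = -w₀L²/20 = -(-5)·8²/20 = 16 kN·m
Load 2 — point force P=16 kN at a=4 m (b=L-a=4):
  R_A = Pb²(3a+b)/L³ = 16·4²·(3·4+4)/8³ = 8 kN
  M_A = Pab²/L² = 16·4·4²/8² = 16 kN·m
  R_B = Pa²(a+3b)/L³ = 16·4²·(4+3·4)/8³ = 8 kN
  M_B = -Pa²b/L² = -16·4²·4/8² = -16 kN·m
Load 3 — point force P=5 kN at a=2 m (b=L-a=6):
  R_A = Pb²(3a+b)/L³ = 5·6²·(3·2+6)/8³ = 135/32 kN
  M_A = Pab²/L² = 5·2·6²/8² = 45/8 kN·m
  R_B = Pa²(a+3b)/L³ = 5·2²·(2+3·6)/8³ = 25/32 kN
  M_B = -Pa²b/L² = -5·2²·6/8² = -15/8 kN·m
Superposition: R_A = 199/32 kN, M_A = 263/24 kN·m, R_B = -167/32 kN, M_B = -15/8 kN·m

R_A = 199/32 kN, M_A = 263/24 kN·m, R_B = -167/32 kN, M_B = -15/8 kN·m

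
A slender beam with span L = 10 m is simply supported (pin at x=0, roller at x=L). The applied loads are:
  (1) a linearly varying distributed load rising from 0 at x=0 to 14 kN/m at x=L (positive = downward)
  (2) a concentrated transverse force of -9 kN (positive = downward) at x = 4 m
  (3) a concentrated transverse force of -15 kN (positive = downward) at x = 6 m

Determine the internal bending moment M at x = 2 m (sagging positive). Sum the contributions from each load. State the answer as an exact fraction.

Load 1 — triangular load w₀=14 kN/m (0→w₀ over full span):
  M_1 = w₀Lx/6 - w₀x³/(6L) = 14·10·2/6 - 14·2³/(6·10) = 224/5 kN·m
Load 2 — point force P=-9 kN at a=4 m (b=L-a=6):
  M_2 = Pbx/L  [x≤a] = (-9)·6·2/10 = -54/5 kN·m
Load 3 — point force P=-15 kN at a=6 m (b=L-a=4):
  M_3 = Pbx/L  [x≤a] = (-15)·4·2/10 = -12 kN·m
Superposition: M = Σ M_i = 22 kN·m ≈ 22.000000 kN·m

M(2) = 22 kN·m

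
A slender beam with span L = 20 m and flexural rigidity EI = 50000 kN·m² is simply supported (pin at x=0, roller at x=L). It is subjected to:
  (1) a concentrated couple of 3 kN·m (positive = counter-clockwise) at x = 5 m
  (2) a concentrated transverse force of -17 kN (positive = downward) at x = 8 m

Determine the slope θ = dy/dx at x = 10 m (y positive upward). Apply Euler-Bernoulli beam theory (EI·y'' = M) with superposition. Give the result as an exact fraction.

θ(10) = -1657/2000000 rad

Load 1 — applied couple M₀=3 kN·m at a=5 m (b=L-a=15):
  θ_1 = (M₀x²/(2L)-M₀(x-a)+C₁)/EI  [x>a] with C₁=M₀(3b²-L²)/(6L)=55/8 = (3·10²/(2·20)-3·(10-5)+(55/8))/50000 = -1/80000 rad
Load 2 — point force P=-17 kN at a=8 m (b=L-a=12):
  θ_2 = -Pa(2L²-6Lx+3x²+a²)/(6LEI)  [x>a] = -(-17)·8·(2·20²-6·20·10+3·10²+8²)/(6·20·50000) = -51/62500 rad
Superposition: θ = Σ θ_i = -1657/2000000 rad ≈ -0.000829 rad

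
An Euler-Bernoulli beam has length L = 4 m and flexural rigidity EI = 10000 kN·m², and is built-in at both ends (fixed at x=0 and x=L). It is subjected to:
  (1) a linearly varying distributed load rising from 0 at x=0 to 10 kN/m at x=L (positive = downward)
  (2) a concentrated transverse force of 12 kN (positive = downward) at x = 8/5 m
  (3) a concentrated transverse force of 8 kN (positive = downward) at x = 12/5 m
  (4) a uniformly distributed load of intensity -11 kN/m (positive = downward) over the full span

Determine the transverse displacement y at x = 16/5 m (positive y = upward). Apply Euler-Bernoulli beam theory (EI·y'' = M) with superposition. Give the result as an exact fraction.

Load 1 — triangular load w₀=10 kN/m (0→w₀ over full span):
  y_1 = -w₀x²(L-x)²(x+2L)/(120LEI) = -10·(16/5)²·(4-(16/5))²·((16/5)+2·4)/(120·4·10000) = -896/5859375 m
Load 2 — point force P=12 kN at a=8/5 m (b=L-a=12/5):
  y_2 = -Pa²(L-x)²(3bL-(3b+a)(L-x))/(6L³EI)  [x>a] = -12·(8/5)²·(4-(16/5))²·(3·(12/5)·4-(3·(12/5)+(8/5))·(4-(16/5)))/(6·4³·10000) = -1088/9765625 m
Load 3 — point force P=8 kN at a=12/5 m (b=L-a=8/5):
  y_3 = -Pa²(L-x)²(3bL-(3b+a)(L-x))/(6L³EI)  [x>a] = -8·(12/5)²·(4-(16/5))²·(3·(8/5)·4-(3·(8/5)+(12/5))·(4-(16/5)))/(6·4³·10000) = -1008/9765625 m
Load 4 — uniform load w=-11 kN/m over full span:
  y_4 = -wx²(L-x)²/(24EI) = -(-11)·(16/5)²·(4-(16/5))²/(24·10000) = 352/1171875 m
Superposition: y = Σ y_i = -656/9765625 m ≈ -0.000067 m

y(16/5) = -656/9765625 m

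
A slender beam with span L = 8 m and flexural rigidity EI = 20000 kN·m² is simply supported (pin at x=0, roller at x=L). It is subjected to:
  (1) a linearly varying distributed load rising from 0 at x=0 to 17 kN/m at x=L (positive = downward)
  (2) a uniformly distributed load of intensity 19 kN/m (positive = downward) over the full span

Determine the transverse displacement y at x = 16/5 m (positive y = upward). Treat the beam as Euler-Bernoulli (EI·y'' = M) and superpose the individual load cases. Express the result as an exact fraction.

y(16/5) = -2034304/29296875 m

Load 1 — triangular load w₀=17 kN/m (0→w₀ over full span):
  y_1 = -w₀x(7L⁴-10L²x²+3x⁴)/(360LEI) = -17·(16/5)·(7·8⁴-10·8²·(16/5)²+3·(16/5)⁴)/(360·8·20000) = -620704/29296875 m
Load 2 — uniform load w=19 kN/m over full span:
  y_2 = -wx(L³-2Lx²+x³)/(24EI) = -19·(16/5)·(8³-2·8·(16/5)²+(16/5)³)/(24·20000) = -18848/390625 m
Superposition: y = Σ y_i = -2034304/29296875 m ≈ -0.069438 m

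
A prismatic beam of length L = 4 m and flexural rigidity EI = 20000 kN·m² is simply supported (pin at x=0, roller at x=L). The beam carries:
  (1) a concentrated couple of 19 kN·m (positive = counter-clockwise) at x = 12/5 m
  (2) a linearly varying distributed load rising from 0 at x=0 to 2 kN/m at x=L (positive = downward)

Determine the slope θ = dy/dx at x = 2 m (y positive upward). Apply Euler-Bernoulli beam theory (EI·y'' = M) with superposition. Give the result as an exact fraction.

θ(2) = 1241/9000000 rad

Load 1 — applied couple M₀=19 kN·m at a=12/5 m (b=L-a=8/5):
  θ_1 = (M₀x²/(2L)+C₁)/EI  [x≤a] with C₁=M₀(3b²-L²)/(6L)=-494/75 = (19·2²/(2·4)+(-494/75))/20000 = 437/3000000 rad
Load 2 — triangular load w₀=2 kN/m (0→w₀ over full span):
  θ_2 = -w₀(7L⁴-30L²x²+15x⁴)/(360LEI) = -2·(7·4⁴-30·4²·2²+15·2⁴)/(360·4·20000) = -7/900000 rad
Superposition: θ = Σ θ_i = 1241/9000000 rad ≈ 0.000138 rad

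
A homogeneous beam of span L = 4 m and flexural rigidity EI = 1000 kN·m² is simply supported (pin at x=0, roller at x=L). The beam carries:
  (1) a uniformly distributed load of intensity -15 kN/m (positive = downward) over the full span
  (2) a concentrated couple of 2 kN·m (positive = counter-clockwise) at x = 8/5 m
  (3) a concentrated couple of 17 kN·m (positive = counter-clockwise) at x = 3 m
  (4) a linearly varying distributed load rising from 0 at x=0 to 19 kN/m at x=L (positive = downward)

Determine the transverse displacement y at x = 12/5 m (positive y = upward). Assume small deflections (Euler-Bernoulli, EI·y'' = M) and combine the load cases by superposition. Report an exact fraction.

y(12/5) = 502637/93750000 m

Load 1 — uniform load w=-15 kN/m over full span:
  y_1 = -wx(L³-2Lx²+x³)/(24EI) = -(-15)·(12/5)·(4³-2·4·(12/5)²+(12/5)³)/(24·1000) = 744/15625 m
Load 2 — applied couple M₀=2 kN·m at a=8/5 m (b=L-a=12/5):
  y_2 = (M₀x³/(6L)-M₀(x-a)²/2+C₁x)/EI  [x>a] with C₁=M₀(3b²-L²)/(6L)=8/75 = (2·(12/5)³/(6·4)-2·((12/5)-(8/5))²/2+(8/75)·(12/5))/1000 = 12/15625 m
Load 3 — applied couple M₀=17 kN·m at a=3 m (b=L-a=1):
  y_3 = (M₀x³/(6L)+C₁x)/EI  [x≤a] with C₁=M₀(3b²-L²)/(6L)=-221/24 = (17·(12/5)³/(6·4)+(-221/24)·(12/5))/1000 = -3077/250000 m
Load 4 — triangular load w₀=19 kN/m (0→w₀ over full span):
  y_4 = -w₀x(7L⁴-10L²x²+3x⁴)/(360LEI) = -19·(12/5)·(7·4⁴-10·4²·(12/5)²+3·(12/5)⁴)/(360·4·1000) = -179968/5859375 m
Superposition: y = Σ y_i = 502637/93750000 m ≈ 0.005361 m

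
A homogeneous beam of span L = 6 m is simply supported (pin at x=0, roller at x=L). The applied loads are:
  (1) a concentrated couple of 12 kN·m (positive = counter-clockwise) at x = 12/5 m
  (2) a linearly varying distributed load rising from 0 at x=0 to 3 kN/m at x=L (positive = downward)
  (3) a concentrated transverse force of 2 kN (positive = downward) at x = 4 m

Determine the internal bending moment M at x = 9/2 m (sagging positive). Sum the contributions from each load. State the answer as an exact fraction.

M(9/2) = 157/32 kN·m

Load 1 — applied couple M₀=12 kN·m at a=12/5 m (b=L-a=18/5):
  M_1 = M₀x/L - M₀  [x>a] = 12·(9/2)/6 - 12 = -3 kN·m
Load 2 — triangular load w₀=3 kN/m (0→w₀ over full span):
  M_2 = w₀Lx/6 - w₀x³/(6L) = 3·6·(9/2)/6 - 3·(9/2)³/(6·6) = 189/32 kN·m
Load 3 — point force P=2 kN at a=4 m (b=L-a=2):
  M_3 = Pa(L-x)/L  [x>a] = 2·4·(6-(9/2))/6 = 2 kN·m
Superposition: M = Σ M_i = 157/32 kN·m ≈ 4.906250 kN·m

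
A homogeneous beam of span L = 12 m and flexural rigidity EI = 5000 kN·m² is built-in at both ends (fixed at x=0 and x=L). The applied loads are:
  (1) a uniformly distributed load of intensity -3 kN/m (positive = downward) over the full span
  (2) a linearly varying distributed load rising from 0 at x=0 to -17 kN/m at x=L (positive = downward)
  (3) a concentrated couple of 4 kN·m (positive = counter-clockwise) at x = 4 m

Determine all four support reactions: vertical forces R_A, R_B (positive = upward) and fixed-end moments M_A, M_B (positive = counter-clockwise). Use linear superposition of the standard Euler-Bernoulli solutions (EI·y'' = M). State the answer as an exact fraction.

R_A = -2167/45 kN, M_A = -588/5 kN·m, R_B = -4043/45 kN, M_B = 2396/15 kN·m

Load 1 — uniform load w=-3 kN/m over full span:
  R_A = wL/2 = (-3)·12/2 = -18 kN
  M_A = wL²/12 = (-3)·12²/12 = -36 kN·m
  R_B = wL/2 = (-3)·12/2 = -18 kN
  M_B = -wL²/12 = -(-3)·12²/12 = 36 kN·m
Load 2 — triangular load w₀=-17 kN/m (0→w₀ over full span):
  R_A = 3w₀L/20 = 3·(-17)·12/20 = -153/5 kN
  M_A = w₀L²/30 = (-17)·12²/30 = -408/5 kN·m
  R_B = 7w₀L/20 = 7·(-17)·12/20 = -357/5 kN
  M_B = -w₀L²/20 = -(-17)·12²/20 = 612/5 kN·m
Load 3 — applied couple M₀=4 kN·m at a=4 m (b=L-a=8):
  R_A = 6M₀ab/L³ = 6·4·4·8/12³ = 4/9 kN
  M_A = M₀b(2a-b)/L² = 4·8·(2·4-8)/12² = 0 kN·m
  R_B = -6M₀ab/L³ = -6·4·4·8/12³ = -4/9 kN
  M_B = M₀a(2b-a)/L² = 4·4·(2·8-4)/12² = 4/3 kN·m
Superposition: R_A = -2167/45 kN, M_A = -588/5 kN·m, R_B = -4043/45 kN, M_B = 2396/15 kN·m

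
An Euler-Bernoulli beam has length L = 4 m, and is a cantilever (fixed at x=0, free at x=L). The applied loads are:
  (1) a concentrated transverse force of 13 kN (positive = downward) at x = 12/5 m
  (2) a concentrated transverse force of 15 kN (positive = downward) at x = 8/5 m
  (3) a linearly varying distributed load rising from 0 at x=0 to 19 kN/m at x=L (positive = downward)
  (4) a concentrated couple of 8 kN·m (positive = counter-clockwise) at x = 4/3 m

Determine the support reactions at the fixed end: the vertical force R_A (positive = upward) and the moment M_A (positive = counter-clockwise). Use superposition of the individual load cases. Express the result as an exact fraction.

R_A = 66 kN, M_A = 2228/15 kN·m

Load 1 — point force P=13 kN at a=12/5 m (b=L-a=8/5):
  R_A = P = 13 kN
  M_A = Pa = 13·(12/5) = 156/5 kN·m
Load 2 — point force P=15 kN at a=8/5 m (b=L-a=12/5):
  R_A = P = 15 kN
  M_A = Pa = 15·(8/5) = 24 kN·m
Load 3 — triangular load w₀=19 kN/m (0→w₀ over full span):
  R_A = w₀L/2 = 19·4/2 = 38 kN
  M_A = w₀L²/3 = 19·4²/3 = 304/3 kN·m
Load 4 — applied couple M₀=8 kN·m at a=4/3 m (b=L-a=8/3):
  R_A = 0 kN
  M_A = -M₀ = -8 kN·m
Superposition: R_A = 66 kN, M_A = 2228/15 kN·m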